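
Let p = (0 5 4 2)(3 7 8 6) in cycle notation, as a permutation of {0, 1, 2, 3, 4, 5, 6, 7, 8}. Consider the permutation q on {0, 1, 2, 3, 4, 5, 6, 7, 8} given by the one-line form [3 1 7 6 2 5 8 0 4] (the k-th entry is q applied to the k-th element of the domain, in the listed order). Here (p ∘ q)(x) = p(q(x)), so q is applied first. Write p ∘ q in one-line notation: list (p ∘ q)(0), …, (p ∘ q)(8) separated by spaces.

(p ∘ q)(x) = p(q(x)). Computing each image: p(q(0)) = p(3) = 7, p(q(1)) = p(1) = 1, p(q(2)) = p(7) = 8, p(q(3)) = p(6) = 3, p(q(4)) = p(2) = 0, p(q(5)) = p(5) = 4, p(q(6)) = p(8) = 6, p(q(7)) = p(0) = 5, p(q(8)) = p(4) = 2.
Hence p ∘ q = [7 1 8 3 0 4 6 5 2].

7 1 8 3 0 4 6 5 2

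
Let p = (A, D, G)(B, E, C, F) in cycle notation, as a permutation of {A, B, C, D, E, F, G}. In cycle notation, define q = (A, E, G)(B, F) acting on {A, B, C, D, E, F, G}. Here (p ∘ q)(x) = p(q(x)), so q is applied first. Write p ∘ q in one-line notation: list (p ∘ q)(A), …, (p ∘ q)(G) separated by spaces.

C B F G A E D

For each element, apply q then p: A → E → C; B → F → B; C → C → F; D → D → G; E → G → A; F → B → E; G → A → D.
So p ∘ q in one-line form is C B F G A E D.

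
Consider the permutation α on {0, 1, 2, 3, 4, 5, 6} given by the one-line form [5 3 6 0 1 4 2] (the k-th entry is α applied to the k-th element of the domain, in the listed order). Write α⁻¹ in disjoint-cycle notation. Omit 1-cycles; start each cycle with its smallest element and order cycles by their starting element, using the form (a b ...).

(0 3 1 4 5)(2 6)

First write α in disjoint cycles: (0 5 4 1 3)(2 6).
Reversing each cycle (and rotating so the smallest element leads) gives α⁻¹ = (0 3 1 4 5)(2 6).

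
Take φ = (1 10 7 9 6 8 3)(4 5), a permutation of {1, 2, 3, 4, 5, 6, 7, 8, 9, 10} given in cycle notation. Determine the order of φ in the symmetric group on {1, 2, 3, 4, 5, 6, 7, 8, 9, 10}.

14

The disjoint cycles have lengths 7, 2, 1.
Since disjoint cycles commute, ord(φ) = lcm(7, 2) = 14.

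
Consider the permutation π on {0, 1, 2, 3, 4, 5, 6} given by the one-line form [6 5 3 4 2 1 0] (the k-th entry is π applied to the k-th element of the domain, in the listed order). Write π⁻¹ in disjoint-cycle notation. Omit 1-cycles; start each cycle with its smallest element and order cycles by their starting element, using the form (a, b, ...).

(0, 6)(1, 5)(2, 4, 3)

First write π in disjoint cycles: (0, 6)(1, 5)(2, 3, 4).
The inverse reverses every cycle; in canonical form, π⁻¹ = (0, 6)(1, 5)(2, 4, 3).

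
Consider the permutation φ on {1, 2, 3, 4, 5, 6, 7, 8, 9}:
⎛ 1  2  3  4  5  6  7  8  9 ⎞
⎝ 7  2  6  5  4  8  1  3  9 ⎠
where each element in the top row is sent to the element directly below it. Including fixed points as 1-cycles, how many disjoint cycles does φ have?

The cycle decomposition is (1, 7)(2)(3, 6, 8)(4, 5)(9), which has 5 cycles (counting 1-cycles).

5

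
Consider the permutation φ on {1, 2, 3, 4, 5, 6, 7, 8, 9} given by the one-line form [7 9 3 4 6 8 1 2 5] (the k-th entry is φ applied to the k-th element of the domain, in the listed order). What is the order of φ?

10

The disjoint-cycle form of φ has cycle lengths 5, 2, 1, 1.
Since disjoint cycles commute, ord(φ) = lcm(5, 2) = 10.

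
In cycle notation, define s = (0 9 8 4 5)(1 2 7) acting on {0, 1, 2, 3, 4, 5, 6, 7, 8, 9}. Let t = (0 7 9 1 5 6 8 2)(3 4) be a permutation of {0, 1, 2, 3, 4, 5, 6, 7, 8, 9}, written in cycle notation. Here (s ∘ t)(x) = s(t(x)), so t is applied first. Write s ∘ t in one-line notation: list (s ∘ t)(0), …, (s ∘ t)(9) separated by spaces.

1 0 9 5 3 6 4 8 7 2

(s ∘ t)(x) = s(t(x)). Computing each image: s(t(0)) = s(7) = 1, s(t(1)) = s(5) = 0, s(t(2)) = s(0) = 9, s(t(3)) = s(4) = 5, s(t(4)) = s(3) = 3, s(t(5)) = s(6) = 6, s(t(6)) = s(8) = 4, s(t(7)) = s(9) = 8, s(t(8)) = s(2) = 7, s(t(9)) = s(1) = 2.
Hence s ∘ t = [1 0 9 5 3 6 4 8 7 2].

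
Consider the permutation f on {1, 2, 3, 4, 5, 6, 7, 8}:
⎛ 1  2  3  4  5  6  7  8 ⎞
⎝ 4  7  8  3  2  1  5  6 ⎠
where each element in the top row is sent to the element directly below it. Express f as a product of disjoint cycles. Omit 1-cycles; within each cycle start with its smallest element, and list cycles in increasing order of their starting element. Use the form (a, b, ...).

Iterating f from 1 gives 1 → 4 → 3 → 8 → 6 → 1; that is the 5-cycle (1, 4, 3, 8, 6).
Repeating from the next unused element and collecting all non-trivial cycles gives (1, 4, 3, 8, 6)(2, 7, 5).

(1, 4, 3, 8, 6)(2, 7, 5)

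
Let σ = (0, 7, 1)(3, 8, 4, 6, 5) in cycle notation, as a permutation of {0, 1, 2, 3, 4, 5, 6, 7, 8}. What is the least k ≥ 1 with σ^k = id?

15

The disjoint cycles have lengths 5, 3, 1.
Since disjoint cycles commute, ord(σ) = lcm(5, 3) = 15.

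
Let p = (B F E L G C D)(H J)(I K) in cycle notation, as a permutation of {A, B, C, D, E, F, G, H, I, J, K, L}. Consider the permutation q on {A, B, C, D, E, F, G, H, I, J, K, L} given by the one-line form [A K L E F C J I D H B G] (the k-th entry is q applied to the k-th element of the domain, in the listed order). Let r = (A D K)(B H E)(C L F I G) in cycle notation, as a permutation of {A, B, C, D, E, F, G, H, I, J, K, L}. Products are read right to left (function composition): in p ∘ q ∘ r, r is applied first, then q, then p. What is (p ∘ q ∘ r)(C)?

C

Apply the permutations in order: r(C) = L, then q(L) = G, then p(G) = C. So (p ∘ q ∘ r)(C) = C.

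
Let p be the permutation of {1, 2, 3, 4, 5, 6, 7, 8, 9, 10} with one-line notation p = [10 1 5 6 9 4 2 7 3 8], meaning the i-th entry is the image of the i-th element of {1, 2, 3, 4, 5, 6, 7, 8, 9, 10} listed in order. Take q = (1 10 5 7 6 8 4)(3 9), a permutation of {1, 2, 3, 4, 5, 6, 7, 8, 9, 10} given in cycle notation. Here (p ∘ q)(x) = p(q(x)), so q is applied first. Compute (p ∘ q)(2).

First apply q: q(2) = 2, then p(2) = 1. Thus (p ∘ q)(2) = 1.

1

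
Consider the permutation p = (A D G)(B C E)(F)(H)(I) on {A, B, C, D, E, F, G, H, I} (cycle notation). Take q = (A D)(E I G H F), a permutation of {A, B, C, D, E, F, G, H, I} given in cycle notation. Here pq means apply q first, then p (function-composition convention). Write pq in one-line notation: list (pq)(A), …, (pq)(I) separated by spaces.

(pq)(x) = p(q(x)). Computing each image: p(q(A)) = p(D) = G, p(q(B)) = p(B) = C, p(q(C)) = p(C) = E, p(q(D)) = p(A) = D, p(q(E)) = p(I) = I, p(q(F)) = p(E) = B, p(q(G)) = p(H) = H, p(q(H)) = p(F) = F, p(q(I)) = p(G) = A.
Hence pq = [G C E D I B H F A].

G C E D I B H F A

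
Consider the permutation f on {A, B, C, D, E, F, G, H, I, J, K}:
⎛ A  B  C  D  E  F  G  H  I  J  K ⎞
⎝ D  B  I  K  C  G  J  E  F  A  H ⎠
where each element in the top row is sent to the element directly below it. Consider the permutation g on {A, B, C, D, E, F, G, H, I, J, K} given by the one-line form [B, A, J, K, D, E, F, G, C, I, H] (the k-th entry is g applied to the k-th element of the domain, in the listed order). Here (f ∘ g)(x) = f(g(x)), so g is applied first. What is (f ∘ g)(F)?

C

(f ∘ g)(F) = f(g(F)). g(F) = E, then f(E) = C. So (f ∘ g)(F) = C.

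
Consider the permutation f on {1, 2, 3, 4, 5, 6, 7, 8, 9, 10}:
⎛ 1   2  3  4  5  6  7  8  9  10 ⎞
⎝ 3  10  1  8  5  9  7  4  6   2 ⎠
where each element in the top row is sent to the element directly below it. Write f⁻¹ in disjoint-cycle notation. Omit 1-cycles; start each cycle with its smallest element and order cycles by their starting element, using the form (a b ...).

(1 3)(2 10)(4 8)(6 9)

First write f in disjoint cycles: (1 3)(2 10)(4 8)(6 9).
Reversing each cycle (and rotating so the smallest element leads) gives f⁻¹ = (1 3)(2 10)(4 8)(6 9).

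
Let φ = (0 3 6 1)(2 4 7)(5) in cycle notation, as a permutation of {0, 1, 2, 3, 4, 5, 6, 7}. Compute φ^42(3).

3 lies in the 4-cycle (0 3 6 1).
Since the cycle has length 4, φ^42 acts on it the same as φ^2 (42 mod 4 = 2).
Stepping 2 places around the cycle: 3 → 6 → 1.

1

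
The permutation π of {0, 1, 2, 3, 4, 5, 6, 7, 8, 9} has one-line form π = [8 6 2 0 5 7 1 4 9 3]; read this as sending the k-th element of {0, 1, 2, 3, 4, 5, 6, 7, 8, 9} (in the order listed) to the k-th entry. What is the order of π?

The disjoint-cycle form of π has cycle lengths 4, 3, 2, 1.
Since disjoint cycles commute, ord(π) = lcm(4, 3, 2) = 12.

12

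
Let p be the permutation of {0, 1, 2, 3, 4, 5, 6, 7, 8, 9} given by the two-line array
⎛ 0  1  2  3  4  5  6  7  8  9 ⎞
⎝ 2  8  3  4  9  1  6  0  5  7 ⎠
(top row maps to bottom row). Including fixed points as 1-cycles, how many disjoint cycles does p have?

The cycle decomposition is (0 2 3 4 9 7)(1 8 5)(6), which has 3 cycles (counting 1-cycles).

3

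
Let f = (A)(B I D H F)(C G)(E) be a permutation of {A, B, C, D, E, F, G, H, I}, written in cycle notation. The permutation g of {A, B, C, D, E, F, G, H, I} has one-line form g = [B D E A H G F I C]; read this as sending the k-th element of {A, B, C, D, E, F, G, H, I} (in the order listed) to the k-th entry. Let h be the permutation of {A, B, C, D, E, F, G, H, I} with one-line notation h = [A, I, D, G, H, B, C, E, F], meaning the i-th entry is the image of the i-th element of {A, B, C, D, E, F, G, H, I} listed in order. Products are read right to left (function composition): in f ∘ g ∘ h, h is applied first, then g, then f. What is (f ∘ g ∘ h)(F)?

H

Chase F: h(F) = B; g(B) = D; f(D) = H. Hence (f ∘ g ∘ h)(F) = H.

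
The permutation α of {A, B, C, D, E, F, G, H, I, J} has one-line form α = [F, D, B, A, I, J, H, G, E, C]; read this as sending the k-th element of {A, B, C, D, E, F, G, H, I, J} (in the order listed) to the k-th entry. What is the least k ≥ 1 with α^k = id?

6

Decomposing into disjoint cycles gives cycle lengths 6, 2, 2.
The order is lcm(6, 2, 2) = 6.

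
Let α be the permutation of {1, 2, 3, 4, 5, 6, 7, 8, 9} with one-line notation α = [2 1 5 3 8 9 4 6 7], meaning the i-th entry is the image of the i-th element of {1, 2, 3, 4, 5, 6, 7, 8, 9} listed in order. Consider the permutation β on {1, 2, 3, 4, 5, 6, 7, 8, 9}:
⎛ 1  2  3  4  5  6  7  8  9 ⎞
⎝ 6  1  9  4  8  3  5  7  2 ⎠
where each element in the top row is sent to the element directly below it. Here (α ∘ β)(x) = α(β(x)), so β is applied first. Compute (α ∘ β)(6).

5

β(6) = 3, then α(3) = 5; composing gives (α ∘ β)(6) = 5.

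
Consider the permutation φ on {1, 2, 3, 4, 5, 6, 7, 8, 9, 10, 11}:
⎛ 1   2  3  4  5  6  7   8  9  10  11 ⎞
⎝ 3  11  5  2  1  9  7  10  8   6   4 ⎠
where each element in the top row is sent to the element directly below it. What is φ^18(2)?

2

Tracing 2 → 11 → … returns to 2 after 3 steps, so 2 lies in a 3-cycle (2 11 4).
Powers repeat with period 3 on this cycle, and 18 mod 3 = 0, so φ^18(2) = φ^0(2).
So φ^18(2) = 2.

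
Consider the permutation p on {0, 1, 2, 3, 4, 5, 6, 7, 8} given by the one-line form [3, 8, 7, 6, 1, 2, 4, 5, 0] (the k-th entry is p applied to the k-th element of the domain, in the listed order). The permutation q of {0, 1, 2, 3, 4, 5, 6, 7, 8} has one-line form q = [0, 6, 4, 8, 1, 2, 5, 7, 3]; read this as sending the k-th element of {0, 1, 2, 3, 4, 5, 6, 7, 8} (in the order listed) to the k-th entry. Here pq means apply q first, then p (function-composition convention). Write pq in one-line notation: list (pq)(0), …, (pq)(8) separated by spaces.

3 4 1 0 8 7 2 5 6

For each element, apply q then p: 0 → 0 → 3; 1 → 6 → 4; 2 → 4 → 1; 3 → 8 → 0; 4 → 1 → 8; 5 → 2 → 7; 6 → 5 → 2; 7 → 7 → 5; 8 → 3 → 6.
Collecting the images, pq = [3 4 1 0 8 7 2 5 6].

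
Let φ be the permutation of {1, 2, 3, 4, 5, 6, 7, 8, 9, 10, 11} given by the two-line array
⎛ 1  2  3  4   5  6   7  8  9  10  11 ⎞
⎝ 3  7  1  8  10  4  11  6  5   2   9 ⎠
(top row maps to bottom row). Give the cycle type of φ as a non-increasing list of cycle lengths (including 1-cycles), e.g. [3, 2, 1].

[6, 3, 2]

The disjoint cycles are (1 3)(2 7 11 9 5 10)(4 8 6), with lengths 6, 3, 2 in non-increasing order.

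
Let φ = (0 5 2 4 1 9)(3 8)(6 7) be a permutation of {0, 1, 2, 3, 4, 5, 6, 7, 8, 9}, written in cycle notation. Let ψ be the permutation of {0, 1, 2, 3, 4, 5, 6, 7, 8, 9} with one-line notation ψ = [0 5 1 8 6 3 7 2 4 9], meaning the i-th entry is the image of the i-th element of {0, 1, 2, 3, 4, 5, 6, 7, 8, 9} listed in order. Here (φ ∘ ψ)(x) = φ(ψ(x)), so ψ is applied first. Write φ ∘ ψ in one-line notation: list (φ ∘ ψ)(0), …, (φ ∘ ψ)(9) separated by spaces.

5 2 9 3 7 8 6 4 1 0

Chase each element through ψ then φ: 0 → 0 → 5; 1 → 5 → 2; 2 → 1 → 9; 3 → 8 → 3; 4 → 6 → 7; 5 → 3 → 8; 6 → 7 → 6; 7 → 2 → 4; 8 → 4 → 1; 9 → 9 → 0.
So φ ∘ ψ in one-line form is 5 2 9 3 7 8 6 4 1 0.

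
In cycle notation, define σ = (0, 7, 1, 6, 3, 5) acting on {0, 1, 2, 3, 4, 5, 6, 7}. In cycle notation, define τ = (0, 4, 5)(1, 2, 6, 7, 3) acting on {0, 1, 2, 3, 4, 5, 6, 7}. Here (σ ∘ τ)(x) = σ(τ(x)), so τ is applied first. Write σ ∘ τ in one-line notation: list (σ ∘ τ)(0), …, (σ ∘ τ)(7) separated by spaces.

4 2 3 6 0 7 1 5

(σ ∘ τ)(x) = σ(τ(x)). Computing each image: σ(τ(0)) = σ(4) = 4, σ(τ(1)) = σ(2) = 2, σ(τ(2)) = σ(6) = 3, σ(τ(3)) = σ(1) = 6, σ(τ(4)) = σ(5) = 0, σ(τ(5)) = σ(0) = 7, σ(τ(6)) = σ(7) = 1, σ(τ(7)) = σ(3) = 5.
Hence σ ∘ τ = [4 2 3 6 0 7 1 5].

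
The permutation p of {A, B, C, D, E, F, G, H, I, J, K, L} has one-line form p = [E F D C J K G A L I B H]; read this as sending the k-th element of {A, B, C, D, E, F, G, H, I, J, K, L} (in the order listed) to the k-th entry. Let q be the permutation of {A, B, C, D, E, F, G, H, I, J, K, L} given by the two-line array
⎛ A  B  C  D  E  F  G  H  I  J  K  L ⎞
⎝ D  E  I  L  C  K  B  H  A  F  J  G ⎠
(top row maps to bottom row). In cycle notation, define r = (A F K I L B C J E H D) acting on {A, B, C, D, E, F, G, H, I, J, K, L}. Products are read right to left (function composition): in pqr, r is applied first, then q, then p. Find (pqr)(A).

Apply the permutations in order: r(A) = F, then q(F) = K, then p(K) = B. So (pqr)(A) = B.

B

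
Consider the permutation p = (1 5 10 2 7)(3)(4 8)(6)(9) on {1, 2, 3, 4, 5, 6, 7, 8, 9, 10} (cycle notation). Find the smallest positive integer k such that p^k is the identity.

The disjoint cycles have lengths 5, 2, 1, 1, 1.
The order is lcm(5, 2) = 10.

10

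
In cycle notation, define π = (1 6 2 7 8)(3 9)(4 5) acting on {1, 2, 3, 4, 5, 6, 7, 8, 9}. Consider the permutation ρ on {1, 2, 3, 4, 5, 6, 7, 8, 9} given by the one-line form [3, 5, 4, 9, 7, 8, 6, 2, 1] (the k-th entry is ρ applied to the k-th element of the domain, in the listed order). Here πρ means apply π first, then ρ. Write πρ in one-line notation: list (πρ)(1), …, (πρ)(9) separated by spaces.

8 6 1 7 9 5 2 3 4

For each element, apply π then ρ: 1 → 6 → 8; 2 → 7 → 6; 3 → 9 → 1; 4 → 5 → 7; 5 → 4 → 9; 6 → 2 → 5; 7 → 8 → 2; 8 → 1 → 3; 9 → 3 → 4.
So πρ in one-line form is 8 6 1 7 9 5 2 3 4.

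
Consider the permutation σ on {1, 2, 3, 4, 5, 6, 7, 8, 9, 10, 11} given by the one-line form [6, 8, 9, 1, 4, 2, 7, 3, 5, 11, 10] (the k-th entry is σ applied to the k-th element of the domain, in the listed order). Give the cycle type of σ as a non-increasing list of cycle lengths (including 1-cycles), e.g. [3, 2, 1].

The disjoint cycles are (1, 6, 2, 8, 3, 9, 5, 4)(7)(10, 11), with lengths 8, 2, 1 in non-increasing order.

[8, 2, 1]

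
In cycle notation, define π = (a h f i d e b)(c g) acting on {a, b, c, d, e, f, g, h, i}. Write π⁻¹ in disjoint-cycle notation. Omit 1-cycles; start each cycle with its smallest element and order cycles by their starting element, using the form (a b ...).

Inverting a permutation written in cycle notation just reverses the order within every cycle.
After reversing and putting each cycle's least element first, π⁻¹ = (a b e d i f h)(c g).

(a b e d i f h)(c g)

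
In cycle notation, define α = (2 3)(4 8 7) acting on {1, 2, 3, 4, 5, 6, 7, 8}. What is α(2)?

Within (2 3), 2 ↦ 3.

3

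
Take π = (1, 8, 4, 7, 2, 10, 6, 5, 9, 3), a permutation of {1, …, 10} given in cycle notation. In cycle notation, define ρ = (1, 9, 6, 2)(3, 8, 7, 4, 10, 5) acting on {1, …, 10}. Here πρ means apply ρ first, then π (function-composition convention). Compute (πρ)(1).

ρ(1) = 9, then π(9) = 3; composing gives (πρ)(1) = 3.

3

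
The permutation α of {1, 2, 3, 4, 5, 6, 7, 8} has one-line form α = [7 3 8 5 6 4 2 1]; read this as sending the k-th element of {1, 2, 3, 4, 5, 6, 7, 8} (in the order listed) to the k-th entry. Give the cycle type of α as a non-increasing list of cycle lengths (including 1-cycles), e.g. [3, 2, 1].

[5, 3]

The disjoint cycles are (1, 7, 2, 3, 8)(4, 5, 6), with lengths 5, 3 in non-increasing order.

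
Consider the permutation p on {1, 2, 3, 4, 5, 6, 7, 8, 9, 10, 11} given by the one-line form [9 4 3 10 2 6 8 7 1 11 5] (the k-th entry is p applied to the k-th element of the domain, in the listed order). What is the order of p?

10

Writing p as disjoint cycles, the cycle lengths are 5, 2, 2, 1, 1.
The order of p is the least common multiple of its cycle lengths: lcm(5, 2, 2) = 10.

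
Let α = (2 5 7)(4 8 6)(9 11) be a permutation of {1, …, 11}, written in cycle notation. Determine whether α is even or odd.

The cycle lengths are 3, 3, 2, 1, 1, 1.
A cycle is odd iff its length is even; α has 1 even-length cycle, so sgn(α) = (−1)^1 and α is odd.

odd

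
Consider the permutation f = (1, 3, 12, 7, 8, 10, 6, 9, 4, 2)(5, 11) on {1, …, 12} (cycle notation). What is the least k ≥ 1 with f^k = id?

The cycle type of f is (10, 2).
Since disjoint cycles commute, ord(f) = lcm(10, 2) = 10.

10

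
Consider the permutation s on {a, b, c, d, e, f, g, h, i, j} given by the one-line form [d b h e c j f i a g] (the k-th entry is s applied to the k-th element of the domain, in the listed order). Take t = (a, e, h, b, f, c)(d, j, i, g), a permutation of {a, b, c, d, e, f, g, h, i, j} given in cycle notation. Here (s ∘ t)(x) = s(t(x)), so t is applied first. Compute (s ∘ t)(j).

(s ∘ t)(j) = s(t(j)). t(j) = i, then s(i) = a. So (s ∘ t)(j) = a.

a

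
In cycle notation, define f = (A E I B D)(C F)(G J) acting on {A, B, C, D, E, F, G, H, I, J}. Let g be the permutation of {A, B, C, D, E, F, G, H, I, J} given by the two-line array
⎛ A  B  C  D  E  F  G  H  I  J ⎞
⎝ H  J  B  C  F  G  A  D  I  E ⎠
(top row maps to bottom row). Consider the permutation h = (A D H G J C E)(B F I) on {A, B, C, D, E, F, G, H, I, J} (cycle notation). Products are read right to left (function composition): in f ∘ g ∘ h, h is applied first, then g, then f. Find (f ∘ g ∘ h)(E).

Chase E: h(E) = A; g(A) = H; f(H) = H. Hence (f ∘ g ∘ h)(E) = H.

H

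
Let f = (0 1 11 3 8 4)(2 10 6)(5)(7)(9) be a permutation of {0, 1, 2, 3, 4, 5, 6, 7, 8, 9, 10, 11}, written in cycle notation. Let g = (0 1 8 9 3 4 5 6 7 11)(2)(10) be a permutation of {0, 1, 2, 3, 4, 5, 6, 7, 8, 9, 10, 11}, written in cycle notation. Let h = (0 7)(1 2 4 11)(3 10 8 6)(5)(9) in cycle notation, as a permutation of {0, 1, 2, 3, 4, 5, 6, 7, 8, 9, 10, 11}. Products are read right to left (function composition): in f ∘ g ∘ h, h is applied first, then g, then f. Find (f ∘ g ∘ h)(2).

5

Chase 2: h(2) = 4; g(4) = 5; f(5) = 5. Hence (f ∘ g ∘ h)(2) = 5.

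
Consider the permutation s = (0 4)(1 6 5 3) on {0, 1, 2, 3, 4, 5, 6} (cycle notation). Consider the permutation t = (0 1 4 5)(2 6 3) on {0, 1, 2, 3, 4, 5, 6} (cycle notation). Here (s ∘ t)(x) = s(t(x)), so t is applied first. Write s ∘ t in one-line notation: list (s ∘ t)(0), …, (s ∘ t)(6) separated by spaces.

(s ∘ t)(x) = s(t(x)). Computing each image: s(t(0)) = s(1) = 6, s(t(1)) = s(4) = 0, s(t(2)) = s(6) = 5, s(t(3)) = s(2) = 2, s(t(4)) = s(5) = 3, s(t(5)) = s(0) = 4, s(t(6)) = s(3) = 1.
Hence s ∘ t = [6 0 5 2 3 4 1].

6 0 5 2 3 4 1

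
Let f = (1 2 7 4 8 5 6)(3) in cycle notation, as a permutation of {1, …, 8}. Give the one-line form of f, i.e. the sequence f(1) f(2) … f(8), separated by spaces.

Reading each image from the cycles: 1↦2, 2↦7, 3↦3, 4↦8, 5↦6, 6↦1, 7↦4, 8↦5.
So the one-line form is 2 7 3 8 6 1 4 5.

2 7 3 8 6 1 4 5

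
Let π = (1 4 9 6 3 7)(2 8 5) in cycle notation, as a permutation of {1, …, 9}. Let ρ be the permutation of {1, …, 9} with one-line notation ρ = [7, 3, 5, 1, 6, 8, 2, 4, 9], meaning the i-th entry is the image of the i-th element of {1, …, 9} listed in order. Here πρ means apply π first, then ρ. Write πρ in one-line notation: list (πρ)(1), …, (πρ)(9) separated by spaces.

1 4 2 9 3 5 7 6 8

For each element, apply π then ρ: 1 → 4 → 1; 2 → 8 → 4; 3 → 7 → 2; 4 → 9 → 9; 5 → 2 → 3; 6 → 3 → 5; 7 → 1 → 7; 8 → 5 → 6; 9 → 6 → 8.
So πρ in one-line form is 1 4 2 9 3 5 7 6 8.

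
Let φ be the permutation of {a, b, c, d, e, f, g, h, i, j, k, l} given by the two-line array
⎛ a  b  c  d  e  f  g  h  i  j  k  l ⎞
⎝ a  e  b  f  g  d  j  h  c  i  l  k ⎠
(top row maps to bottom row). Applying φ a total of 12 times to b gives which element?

b

Tracing b → e → … returns to b after 6 steps, so b lies in a 6-cycle (b e g j i c).
On a 6-cycle, φ^6 is the identity, so φ^12 = φ^0 there (12 ≡ 0 mod 6).
So φ^12(b) = b.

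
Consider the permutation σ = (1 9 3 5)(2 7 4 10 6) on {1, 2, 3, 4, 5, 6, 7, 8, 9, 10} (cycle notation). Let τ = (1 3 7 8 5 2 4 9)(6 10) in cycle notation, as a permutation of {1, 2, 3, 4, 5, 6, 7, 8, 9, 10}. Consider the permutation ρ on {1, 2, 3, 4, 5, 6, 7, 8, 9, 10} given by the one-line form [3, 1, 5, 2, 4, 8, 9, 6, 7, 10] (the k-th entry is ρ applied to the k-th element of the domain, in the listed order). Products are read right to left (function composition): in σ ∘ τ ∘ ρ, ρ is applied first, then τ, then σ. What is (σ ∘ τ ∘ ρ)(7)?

Apply the permutations in order: ρ(7) = 9, then τ(9) = 1, then σ(1) = 9. So (σ ∘ τ ∘ ρ)(7) = 9.

9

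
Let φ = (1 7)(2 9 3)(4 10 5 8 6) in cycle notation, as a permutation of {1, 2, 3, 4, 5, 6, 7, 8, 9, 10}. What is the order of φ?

30

The cycle type of φ is (5, 3, 2).
Since disjoint cycles commute, ord(φ) = lcm(5, 3, 2) = 30.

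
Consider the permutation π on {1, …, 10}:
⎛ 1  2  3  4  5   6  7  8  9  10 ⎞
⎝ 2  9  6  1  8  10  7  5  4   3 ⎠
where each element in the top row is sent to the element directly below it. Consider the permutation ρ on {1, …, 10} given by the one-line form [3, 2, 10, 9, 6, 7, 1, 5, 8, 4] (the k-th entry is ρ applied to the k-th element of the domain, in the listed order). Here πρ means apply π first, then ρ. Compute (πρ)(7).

π(7) = 7, then ρ(7) = 1; composing gives (πρ)(7) = 1.

1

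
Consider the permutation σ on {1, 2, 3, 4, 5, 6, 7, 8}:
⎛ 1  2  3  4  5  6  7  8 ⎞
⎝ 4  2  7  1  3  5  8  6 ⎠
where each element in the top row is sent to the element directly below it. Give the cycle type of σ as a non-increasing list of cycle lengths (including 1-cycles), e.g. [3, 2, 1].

The disjoint cycles are (1, 4)(2)(3, 7, 8, 6, 5), with lengths 5, 2, 1 in non-increasing order.

[5, 2, 1]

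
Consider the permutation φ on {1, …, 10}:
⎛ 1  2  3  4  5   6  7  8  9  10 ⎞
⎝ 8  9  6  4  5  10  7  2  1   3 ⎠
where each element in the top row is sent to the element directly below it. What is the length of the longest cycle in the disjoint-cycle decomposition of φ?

4

Decomposing into disjoint cycles gives (1 8 2 9)(3 6 10); the longest has length 4.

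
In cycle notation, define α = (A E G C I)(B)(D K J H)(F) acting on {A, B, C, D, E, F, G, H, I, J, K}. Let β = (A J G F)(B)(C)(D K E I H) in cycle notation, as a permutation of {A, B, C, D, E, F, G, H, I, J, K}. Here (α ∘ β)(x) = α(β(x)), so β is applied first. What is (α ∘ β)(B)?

First apply β: β(B) = B, then α(B) = B. Thus (α ∘ β)(B) = B.

B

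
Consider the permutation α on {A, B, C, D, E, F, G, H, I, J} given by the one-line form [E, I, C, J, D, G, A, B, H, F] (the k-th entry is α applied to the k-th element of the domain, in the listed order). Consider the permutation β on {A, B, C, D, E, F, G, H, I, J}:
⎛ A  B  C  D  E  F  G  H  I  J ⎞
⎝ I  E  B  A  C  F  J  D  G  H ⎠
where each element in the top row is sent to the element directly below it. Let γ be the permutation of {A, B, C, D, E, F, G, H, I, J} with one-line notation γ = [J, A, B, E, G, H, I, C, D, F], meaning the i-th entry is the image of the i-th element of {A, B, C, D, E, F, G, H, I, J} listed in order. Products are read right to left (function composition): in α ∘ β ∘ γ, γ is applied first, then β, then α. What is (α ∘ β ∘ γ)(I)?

E

Apply the permutations in order: γ(I) = D, then β(D) = A, then α(A) = E. So (α ∘ β ∘ γ)(I) = E.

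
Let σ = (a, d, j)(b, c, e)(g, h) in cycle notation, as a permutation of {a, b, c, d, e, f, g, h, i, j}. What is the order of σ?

6

The disjoint cycles have lengths 3, 3, 2, 1, 1.
The order is lcm(3, 3, 2) = 6.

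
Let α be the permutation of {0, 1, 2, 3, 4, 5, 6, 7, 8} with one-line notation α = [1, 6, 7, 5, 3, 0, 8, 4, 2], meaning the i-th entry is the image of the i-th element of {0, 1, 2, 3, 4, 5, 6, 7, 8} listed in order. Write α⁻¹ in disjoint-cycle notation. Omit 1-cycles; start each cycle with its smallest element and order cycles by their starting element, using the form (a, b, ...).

(0, 5, 3, 4, 7, 2, 8, 6, 1)

The cycle decomposition of α is (0, 1, 6, 8, 2, 7, 4, 3, 5).
The inverse reverses every cycle; in canonical form, α⁻¹ = (0, 5, 3, 4, 7, 2, 8, 6, 1).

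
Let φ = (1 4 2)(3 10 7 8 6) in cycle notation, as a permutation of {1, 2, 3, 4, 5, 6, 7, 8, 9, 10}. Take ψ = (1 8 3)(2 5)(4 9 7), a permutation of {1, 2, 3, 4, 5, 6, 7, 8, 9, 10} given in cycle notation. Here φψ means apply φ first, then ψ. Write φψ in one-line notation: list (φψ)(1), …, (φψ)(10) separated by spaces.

9 8 10 5 2 1 3 6 7 4

(φψ)(x) = ψ(φ(x)). Computing each image: ψ(φ(1)) = ψ(4) = 9, ψ(φ(2)) = ψ(1) = 8, ψ(φ(3)) = ψ(10) = 10, ψ(φ(4)) = ψ(2) = 5, ψ(φ(5)) = ψ(5) = 2, ψ(φ(6)) = ψ(3) = 1, ψ(φ(7)) = ψ(8) = 3, ψ(φ(8)) = ψ(6) = 6, ψ(φ(9)) = ψ(9) = 7, ψ(φ(10)) = ψ(7) = 4.
Hence φψ = [9 8 10 5 2 1 3 6 7 4].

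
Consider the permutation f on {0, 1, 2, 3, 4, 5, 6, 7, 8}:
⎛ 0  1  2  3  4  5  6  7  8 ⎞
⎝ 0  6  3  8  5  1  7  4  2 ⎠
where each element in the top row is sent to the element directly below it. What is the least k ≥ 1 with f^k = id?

15

Decomposing into disjoint cycles gives cycle lengths 5, 3, 1.
The order is lcm(5, 3) = 15.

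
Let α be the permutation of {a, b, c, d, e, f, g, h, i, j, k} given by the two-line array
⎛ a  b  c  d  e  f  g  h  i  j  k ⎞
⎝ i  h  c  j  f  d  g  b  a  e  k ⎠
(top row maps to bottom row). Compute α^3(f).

Tracing f → d → … returns to f after 4 steps, so f lies in a 4-cycle (d, j, e, f).
Stepping 3 places around the cycle: f → d → j → e.

e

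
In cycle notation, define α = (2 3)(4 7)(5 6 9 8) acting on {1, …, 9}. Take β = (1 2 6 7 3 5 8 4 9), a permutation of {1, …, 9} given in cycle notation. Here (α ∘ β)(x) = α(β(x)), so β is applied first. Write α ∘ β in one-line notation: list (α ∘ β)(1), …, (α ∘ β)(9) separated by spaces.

3 9 6 8 5 4 2 7 1

For each element, apply β then α: 1 → 2 → 3; 2 → 6 → 9; 3 → 5 → 6; 4 → 9 → 8; 5 → 8 → 5; 6 → 7 → 4; 7 → 3 → 2; 8 → 4 → 7; 9 → 1 → 1.
Collecting the images, α ∘ β = [3 9 6 8 5 4 2 7 1].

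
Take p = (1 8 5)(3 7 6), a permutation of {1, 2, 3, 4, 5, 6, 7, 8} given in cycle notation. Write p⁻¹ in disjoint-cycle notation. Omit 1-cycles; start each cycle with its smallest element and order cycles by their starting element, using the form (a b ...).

The inverse reverses each cycle.
After reversing and putting each cycle's least element first, p⁻¹ = (1 5 8)(3 6 7).

(1 5 8)(3 6 7)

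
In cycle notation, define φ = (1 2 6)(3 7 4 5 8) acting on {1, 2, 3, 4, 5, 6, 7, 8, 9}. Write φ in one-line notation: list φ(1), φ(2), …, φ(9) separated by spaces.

2 6 7 5 8 1 4 3 9

Reading each image from the cycles: 1→2, 2→6, 3→7, 4→5, 5→8, 6→1, 7→4, 8→3, 9→9.
Listing these in domain order gives 2 6 7 5 8 1 4 3 9.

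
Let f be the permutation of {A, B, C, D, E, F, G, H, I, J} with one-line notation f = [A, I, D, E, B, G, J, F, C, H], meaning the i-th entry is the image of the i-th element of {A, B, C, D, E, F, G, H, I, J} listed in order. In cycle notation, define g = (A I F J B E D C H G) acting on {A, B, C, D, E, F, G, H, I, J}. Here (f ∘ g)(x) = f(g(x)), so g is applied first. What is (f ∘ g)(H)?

J

(f ∘ g)(H) = f(g(H)). g(H) = G, then f(G) = J. So (f ∘ g)(H) = J.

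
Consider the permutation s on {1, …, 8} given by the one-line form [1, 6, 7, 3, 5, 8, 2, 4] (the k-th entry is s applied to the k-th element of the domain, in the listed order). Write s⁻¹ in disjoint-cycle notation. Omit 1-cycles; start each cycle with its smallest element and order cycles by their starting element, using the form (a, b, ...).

First write s in disjoint cycles: (2, 6, 8, 4, 3, 7).
The inverse reverses every cycle; in canonical form, s⁻¹ = (2, 7, 3, 4, 8, 6).

(2, 7, 3, 4, 8, 6)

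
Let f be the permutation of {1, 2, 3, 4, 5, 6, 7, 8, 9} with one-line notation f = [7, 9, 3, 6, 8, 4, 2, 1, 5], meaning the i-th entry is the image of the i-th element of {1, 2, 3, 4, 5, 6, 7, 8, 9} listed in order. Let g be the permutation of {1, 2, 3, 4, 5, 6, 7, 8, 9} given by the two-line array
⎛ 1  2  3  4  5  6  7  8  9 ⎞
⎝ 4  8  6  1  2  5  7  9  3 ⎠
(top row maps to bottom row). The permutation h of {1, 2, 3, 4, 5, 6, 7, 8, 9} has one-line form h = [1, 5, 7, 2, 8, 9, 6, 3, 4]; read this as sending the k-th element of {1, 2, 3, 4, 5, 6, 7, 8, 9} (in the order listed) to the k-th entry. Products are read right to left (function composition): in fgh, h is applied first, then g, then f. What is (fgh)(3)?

Chase 3: h(3) = 7; g(7) = 7; f(7) = 2. Hence (fgh)(3) = 2.

2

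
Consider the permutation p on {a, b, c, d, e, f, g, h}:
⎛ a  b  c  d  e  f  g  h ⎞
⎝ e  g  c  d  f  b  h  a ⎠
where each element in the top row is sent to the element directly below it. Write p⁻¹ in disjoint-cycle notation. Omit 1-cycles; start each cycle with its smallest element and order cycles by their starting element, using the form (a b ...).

First write p in disjoint cycles: (a e f b g h).
The inverse reverses every cycle; in canonical form, p⁻¹ = (a h g b f e).

(a h g b f e)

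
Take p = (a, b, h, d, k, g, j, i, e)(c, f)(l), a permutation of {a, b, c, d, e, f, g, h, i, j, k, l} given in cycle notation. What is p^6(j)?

d

j lies in the 9-cycle (a, b, h, d, k, g, j, i, e).
Stepping 6 places around the cycle: j → i → e → a → b → h → d.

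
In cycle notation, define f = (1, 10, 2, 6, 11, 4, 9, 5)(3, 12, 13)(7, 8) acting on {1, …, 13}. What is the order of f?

The disjoint cycles have lengths 8, 3, 2.
The order of f is the least common multiple of its cycle lengths: lcm(8, 3, 2) = 24.

24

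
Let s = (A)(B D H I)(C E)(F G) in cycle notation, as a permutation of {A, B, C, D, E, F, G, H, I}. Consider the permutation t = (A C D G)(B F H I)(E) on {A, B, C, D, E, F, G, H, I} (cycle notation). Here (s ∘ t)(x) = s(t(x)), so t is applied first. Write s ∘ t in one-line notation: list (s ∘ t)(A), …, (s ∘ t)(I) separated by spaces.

Chase each element through t then s: A → C → E; B → F → G; C → D → H; D → G → F; E → E → C; F → H → I; G → A → A; H → I → B; I → B → D.
So s ∘ t in one-line form is E G H F C I A B D.

E G H F C I A B D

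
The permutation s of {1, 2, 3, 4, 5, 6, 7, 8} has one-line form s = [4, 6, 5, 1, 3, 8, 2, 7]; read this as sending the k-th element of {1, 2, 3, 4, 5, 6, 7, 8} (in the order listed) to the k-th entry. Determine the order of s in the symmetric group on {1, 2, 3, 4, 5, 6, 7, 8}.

4

Writing s as disjoint cycles, the cycle lengths are 4, 2, 2.
The order of s is the least common multiple of its cycle lengths: lcm(4, 2, 2) = 4.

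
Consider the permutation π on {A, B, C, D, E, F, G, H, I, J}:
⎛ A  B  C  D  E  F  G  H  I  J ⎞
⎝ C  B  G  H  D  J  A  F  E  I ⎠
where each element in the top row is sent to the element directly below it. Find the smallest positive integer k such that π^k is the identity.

6

The disjoint-cycle form of π has cycle lengths 6, 3, 1.
Since disjoint cycles commute, ord(π) = lcm(6, 3) = 6.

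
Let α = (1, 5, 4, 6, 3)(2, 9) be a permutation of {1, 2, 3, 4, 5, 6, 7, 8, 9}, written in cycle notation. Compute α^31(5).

5 lies in the 5-cycle (1, 5, 4, 6, 3).
Powers repeat with period 5 on this cycle, and 31 mod 5 = 1, so α^31(5) = α^1(5).
Stepping 1 place around the cycle: 5 → 4.

4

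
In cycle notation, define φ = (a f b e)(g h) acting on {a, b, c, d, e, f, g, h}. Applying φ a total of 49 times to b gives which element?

b lies in the 4-cycle (a f b e).
Powers repeat with period 4 on this cycle, and 49 mod 4 = 1, so φ^49(b) = φ^1(b).
Advancing 1 step from b: b → e.

e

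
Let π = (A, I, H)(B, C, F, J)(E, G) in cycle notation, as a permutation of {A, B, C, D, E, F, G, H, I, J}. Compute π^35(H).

I

H lies in the 3-cycle (A, I, H).
Powers repeat with period 3 on this cycle, and 35 mod 3 = 2, so π^35(H) = π^2(H).
Advancing 2 steps from H: H → A → I.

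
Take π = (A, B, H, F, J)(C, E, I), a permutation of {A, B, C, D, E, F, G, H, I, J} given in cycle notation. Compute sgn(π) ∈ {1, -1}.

The cycle lengths are 5, 3, 1, 1.
A cycle of length ℓ contributes ℓ−1 transpositions, so π is a product of 4 + 2 = 6 transpositions — even.

1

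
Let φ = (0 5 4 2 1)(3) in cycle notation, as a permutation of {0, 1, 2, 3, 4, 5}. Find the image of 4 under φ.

In the cycle (0 5 4 2 1), 4 is followed by 2, so φ(4) = 2.

2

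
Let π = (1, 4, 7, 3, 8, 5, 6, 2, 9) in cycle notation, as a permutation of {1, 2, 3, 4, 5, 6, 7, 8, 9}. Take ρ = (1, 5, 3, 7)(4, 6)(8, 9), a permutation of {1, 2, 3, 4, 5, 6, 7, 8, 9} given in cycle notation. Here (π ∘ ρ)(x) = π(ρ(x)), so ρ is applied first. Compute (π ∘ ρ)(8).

ρ(8) = 9, then π(9) = 1; composing gives (π ∘ ρ)(8) = 1.

1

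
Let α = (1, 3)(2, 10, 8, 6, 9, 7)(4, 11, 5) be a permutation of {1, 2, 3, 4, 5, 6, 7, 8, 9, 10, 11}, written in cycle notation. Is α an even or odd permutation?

even

The cycle lengths are 6, 3, 2.
A cycle is odd iff its length is even; α has 2 even-length cycles, so sgn(α) = (−1)^2 and α is even.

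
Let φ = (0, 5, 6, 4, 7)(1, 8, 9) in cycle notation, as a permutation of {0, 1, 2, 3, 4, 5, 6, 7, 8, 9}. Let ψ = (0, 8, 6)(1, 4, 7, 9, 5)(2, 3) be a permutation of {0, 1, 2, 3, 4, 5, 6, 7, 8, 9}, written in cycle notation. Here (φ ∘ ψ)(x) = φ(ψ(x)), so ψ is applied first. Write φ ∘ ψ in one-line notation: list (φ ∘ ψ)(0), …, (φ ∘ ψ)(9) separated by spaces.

9 7 3 2 0 8 5 1 4 6

(φ ∘ ψ)(x) = φ(ψ(x)). Computing each image: φ(ψ(0)) = φ(8) = 9, φ(ψ(1)) = φ(4) = 7, φ(ψ(2)) = φ(3) = 3, φ(ψ(3)) = φ(2) = 2, φ(ψ(4)) = φ(7) = 0, φ(ψ(5)) = φ(1) = 8, φ(ψ(6)) = φ(0) = 5, φ(ψ(7)) = φ(9) = 1, φ(ψ(8)) = φ(6) = 4, φ(ψ(9)) = φ(5) = 6.
Hence φ ∘ ψ = [9 7 3 2 0 8 5 1 4 6].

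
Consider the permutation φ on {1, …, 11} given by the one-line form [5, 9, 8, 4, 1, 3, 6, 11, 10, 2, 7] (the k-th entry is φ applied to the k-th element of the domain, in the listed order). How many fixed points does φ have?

1

The fixed points (elements with φ(x) = x) are {4}, so there is 1.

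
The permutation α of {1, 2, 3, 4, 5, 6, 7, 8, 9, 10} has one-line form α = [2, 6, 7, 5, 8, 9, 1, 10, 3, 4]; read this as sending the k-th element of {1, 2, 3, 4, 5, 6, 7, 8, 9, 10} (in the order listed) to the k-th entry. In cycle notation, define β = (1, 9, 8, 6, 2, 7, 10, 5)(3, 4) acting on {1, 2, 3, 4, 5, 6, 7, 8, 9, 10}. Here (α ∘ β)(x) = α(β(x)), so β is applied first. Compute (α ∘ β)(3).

5

(α ∘ β)(3) = α(β(3)). β(3) = 4, then α(4) = 5. So (α ∘ β)(3) = 5.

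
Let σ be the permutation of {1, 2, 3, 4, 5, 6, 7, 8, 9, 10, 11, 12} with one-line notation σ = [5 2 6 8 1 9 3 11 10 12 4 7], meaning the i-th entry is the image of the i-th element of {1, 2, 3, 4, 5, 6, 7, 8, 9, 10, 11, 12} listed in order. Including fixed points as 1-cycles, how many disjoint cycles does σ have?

4

The cycle decomposition is (1 5)(2)(3 6 9 10 12 7)(4 8 11), which has 4 cycles (counting 1-cycles).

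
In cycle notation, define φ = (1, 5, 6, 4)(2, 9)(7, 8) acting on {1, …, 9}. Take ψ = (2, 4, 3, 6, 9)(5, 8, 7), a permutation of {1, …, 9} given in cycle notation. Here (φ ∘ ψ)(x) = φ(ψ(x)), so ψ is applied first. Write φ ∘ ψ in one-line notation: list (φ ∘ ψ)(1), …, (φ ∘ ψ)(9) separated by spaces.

(φ ∘ ψ)(x) = φ(ψ(x)). Computing each image: φ(ψ(1)) = φ(1) = 5, φ(ψ(2)) = φ(4) = 1, φ(ψ(3)) = φ(6) = 4, φ(ψ(4)) = φ(3) = 3, φ(ψ(5)) = φ(8) = 7, φ(ψ(6)) = φ(9) = 2, φ(ψ(7)) = φ(5) = 6, φ(ψ(8)) = φ(7) = 8, φ(ψ(9)) = φ(2) = 9.
Hence φ ∘ ψ = [5 1 4 3 7 2 6 8 9].

5 1 4 3 7 2 6 8 9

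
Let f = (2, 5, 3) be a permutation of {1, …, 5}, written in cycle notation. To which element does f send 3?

2

In the cycle (2, 5, 3), 3 is followed by 2, so f(3) = 2.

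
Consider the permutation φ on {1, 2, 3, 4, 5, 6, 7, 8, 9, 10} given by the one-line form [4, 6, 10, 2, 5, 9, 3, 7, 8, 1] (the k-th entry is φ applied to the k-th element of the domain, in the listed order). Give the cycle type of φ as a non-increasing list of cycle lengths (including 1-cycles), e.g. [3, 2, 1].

[9, 1]

The disjoint cycles are (1, 4, 2, 6, 9, 8, 7, 3, 10)(5), with lengths 9, 1 in non-increasing order.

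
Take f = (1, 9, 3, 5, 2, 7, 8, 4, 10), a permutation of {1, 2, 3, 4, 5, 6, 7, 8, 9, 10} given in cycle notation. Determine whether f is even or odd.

even

The cycle lengths are 9, 1.
A cycle is odd iff its length is even; f has 0 even-length cycles, so sgn(f) = (−1)^0 and f is even.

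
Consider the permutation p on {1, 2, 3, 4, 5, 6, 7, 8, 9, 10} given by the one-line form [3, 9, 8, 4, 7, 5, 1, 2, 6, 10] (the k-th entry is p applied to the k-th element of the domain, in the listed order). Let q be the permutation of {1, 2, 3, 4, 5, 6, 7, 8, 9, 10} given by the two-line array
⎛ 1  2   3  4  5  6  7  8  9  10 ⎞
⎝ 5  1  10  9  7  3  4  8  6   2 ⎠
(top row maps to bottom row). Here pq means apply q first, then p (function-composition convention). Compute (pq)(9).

First apply q: q(9) = 6, then p(6) = 5. Thus (pq)(9) = 5.

5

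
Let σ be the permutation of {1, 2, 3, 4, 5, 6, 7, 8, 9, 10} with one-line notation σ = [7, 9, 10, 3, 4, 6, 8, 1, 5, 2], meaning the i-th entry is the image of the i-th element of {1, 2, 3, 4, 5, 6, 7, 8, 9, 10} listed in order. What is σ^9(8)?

Tracing 8 → 1 → … returns to 8 after 3 steps, so 8 lies in a 3-cycle (1, 7, 8).
Powers repeat with period 3 on this cycle, and 9 mod 3 = 0, so σ^9(8) = σ^0(8).
So σ^9(8) = 8.

8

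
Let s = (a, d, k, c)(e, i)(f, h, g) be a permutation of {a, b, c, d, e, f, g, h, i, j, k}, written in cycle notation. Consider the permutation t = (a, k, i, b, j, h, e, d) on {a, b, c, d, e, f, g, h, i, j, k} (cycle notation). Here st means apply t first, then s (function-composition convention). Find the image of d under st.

d

t(d) = a, then s(a) = d; composing gives (st)(d) = d.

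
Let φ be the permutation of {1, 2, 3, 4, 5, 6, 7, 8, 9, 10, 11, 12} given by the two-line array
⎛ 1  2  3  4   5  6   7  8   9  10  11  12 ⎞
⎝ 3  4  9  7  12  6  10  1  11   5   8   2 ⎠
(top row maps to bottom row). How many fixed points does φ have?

1

The fixed points (elements with φ(x) = x) are {6}, so there is 1.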